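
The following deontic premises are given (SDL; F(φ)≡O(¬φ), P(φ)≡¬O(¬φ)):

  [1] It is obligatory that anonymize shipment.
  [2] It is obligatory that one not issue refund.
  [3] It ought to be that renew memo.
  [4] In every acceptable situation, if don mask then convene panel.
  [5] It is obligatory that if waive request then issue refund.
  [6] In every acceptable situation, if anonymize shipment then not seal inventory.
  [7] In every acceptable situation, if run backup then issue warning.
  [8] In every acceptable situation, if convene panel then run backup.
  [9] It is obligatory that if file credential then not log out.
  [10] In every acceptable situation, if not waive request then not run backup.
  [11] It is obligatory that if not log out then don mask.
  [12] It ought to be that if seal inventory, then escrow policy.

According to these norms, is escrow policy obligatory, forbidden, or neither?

Neither

Premise 12 is O(seal_inventory → escrow_policy), but O(seal_inventory) is not derivable from the premises, so it does not yield O(escrow_policy).
No premise or chain of K-axiom applications forces O(escrow_policy), and none forces O(¬escrow_policy). So escrow_policy is neither obligatory nor forbidden under these norms.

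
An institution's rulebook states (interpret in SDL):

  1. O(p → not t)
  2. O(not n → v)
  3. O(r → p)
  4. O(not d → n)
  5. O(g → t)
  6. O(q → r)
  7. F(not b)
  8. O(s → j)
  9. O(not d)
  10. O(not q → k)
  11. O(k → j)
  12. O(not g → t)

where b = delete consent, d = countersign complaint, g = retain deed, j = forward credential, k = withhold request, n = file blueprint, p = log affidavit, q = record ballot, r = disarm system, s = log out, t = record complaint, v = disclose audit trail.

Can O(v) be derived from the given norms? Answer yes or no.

No

Premise 2 is O(not n → v), but O(not n) is not derivable from the premises, so it does not yield O(v).
No other premise forces O(v). An ideal world satisfying every premise can still have v false, so O(v) is not derivable.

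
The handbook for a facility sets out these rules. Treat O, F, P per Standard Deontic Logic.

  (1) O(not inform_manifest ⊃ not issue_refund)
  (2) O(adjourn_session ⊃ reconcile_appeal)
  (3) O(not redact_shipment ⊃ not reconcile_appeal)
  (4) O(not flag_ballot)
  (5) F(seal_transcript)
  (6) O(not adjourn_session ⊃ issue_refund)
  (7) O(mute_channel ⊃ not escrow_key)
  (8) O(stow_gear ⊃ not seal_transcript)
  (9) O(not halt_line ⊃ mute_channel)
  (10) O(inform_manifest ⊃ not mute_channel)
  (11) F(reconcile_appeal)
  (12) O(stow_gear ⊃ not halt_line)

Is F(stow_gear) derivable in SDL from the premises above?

Yes

Premise 11, F(reconcile_appeal), is equivalent to O(not reconcile_appeal).
Premise 2 is O(adjourn_session ⊃ reconcile_appeal); contrapositively O(not reconcile_appeal ⊃ not adjourn_session). Since O(not reconcile_appeal) holds, K gives O(not adjourn_session).
From O(not adjourn_session) and premise 6, O(not adjourn_session ⊃ issue_refund), we obtain O(issue_refund).
Premise 1, O(not inform_manifest ⊃ not issue_refund), contraposes to O(issue_refund ⊃ inform_manifest); with O(issue_refund) we get O(inform_manifest).
Applying K to premise 10 (O(inform_manifest ⊃ not mute_channel)) and O(inform_manifest) yields O(not mute_channel).
The contrapositive of premise 9 (O(not halt_line ⊃ mute_channel)) is O(not mute_channel ⊃ halt_line), and O(not mute_channel) is already established, so O(halt_line).
Premise 12, O(stow_gear ⊃ not halt_line), contraposes to O(halt_line ⊃ not stow_gear); with O(halt_line) we get O(not stow_gear).
Premises 3, 4, 5, 7, 8 do not contribute to this derivation.
So O(not stow_gear) holds, i.e. F(stow_gear). The claim follows.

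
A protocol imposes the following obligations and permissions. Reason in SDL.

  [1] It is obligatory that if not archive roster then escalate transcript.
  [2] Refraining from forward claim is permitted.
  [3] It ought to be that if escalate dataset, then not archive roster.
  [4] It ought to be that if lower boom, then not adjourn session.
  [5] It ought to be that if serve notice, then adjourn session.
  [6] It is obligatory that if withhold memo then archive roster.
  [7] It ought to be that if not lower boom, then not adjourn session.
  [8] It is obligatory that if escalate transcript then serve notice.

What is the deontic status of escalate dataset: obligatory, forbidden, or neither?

By case analysis on ¬lower_boom: premise 7 gives O(¬lower_boom → ¬adjourn_session) and premise 4 gives O(lower_boom → ¬adjourn_session), so O(¬adjourn_session) either way.
Premise 5, O(serve_notice → adjourn_session), contraposes to O(¬adjourn_session → ¬serve_notice); with O(¬adjourn_session) we get O(¬serve_notice).
Premise 8 is O(escalate_transcript → serve_notice); contrapositively O(¬serve_notice → ¬escalate_transcript). Since O(¬serve_notice) holds, K gives O(¬escalate_transcript).
Premise 1 is O(¬archive_roster → escalate_transcript); contrapositively O(¬escalate_transcript → archive_roster). Since O(¬escalate_transcript) holds, K gives O(archive_roster).
Premise 3 is O(escalate_dataset → ¬archive_roster); contrapositively O(archive_roster → ¬escalate_dataset). Since O(archive_roster) holds, K gives O(¬escalate_dataset).
Premises 2, 6 do not contribute to this derivation.
Thus O(¬escalate_dataset), which is F(escalate_dataset): escalate_dataset is forbidden.

Forbidden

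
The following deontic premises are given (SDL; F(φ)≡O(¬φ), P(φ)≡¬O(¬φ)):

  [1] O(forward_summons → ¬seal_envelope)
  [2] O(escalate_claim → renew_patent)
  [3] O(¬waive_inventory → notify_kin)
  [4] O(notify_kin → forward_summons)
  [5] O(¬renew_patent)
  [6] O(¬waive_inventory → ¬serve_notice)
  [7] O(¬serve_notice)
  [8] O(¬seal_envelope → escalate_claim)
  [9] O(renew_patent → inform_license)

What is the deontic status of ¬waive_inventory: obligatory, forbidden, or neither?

Forbidden

From premise 5 we have O(¬renew_patent).
Premise 2 is O(escalate_claim → renew_patent); contrapositively O(¬renew_patent → ¬escalate_claim). Since O(¬renew_patent) holds, K gives O(¬escalate_claim).
Premise 8, O(¬seal_envelope → escalate_claim), contraposes to O(¬escalate_claim → seal_envelope); with O(¬escalate_claim) we get O(seal_envelope).
Premise 1 is O(forward_summons → ¬seal_envelope); contrapositively O(seal_envelope → ¬forward_summons). Since O(seal_envelope) holds, K gives O(¬forward_summons).
Premise 4, O(notify_kin → forward_summons), contraposes to O(¬forward_summons → ¬notify_kin); with O(¬forward_summons) we get O(¬notify_kin).
Premise 3 is O(¬waive_inventory → notify_kin); contrapositively O(¬notify_kin → waive_inventory). Since O(¬notify_kin) holds, K gives O(waive_inventory).
Premises 6, 7, 9 do not contribute to this derivation.
Thus O(waive_inventory), which is F(¬waive_inventory): ¬waive_inventory is forbidden.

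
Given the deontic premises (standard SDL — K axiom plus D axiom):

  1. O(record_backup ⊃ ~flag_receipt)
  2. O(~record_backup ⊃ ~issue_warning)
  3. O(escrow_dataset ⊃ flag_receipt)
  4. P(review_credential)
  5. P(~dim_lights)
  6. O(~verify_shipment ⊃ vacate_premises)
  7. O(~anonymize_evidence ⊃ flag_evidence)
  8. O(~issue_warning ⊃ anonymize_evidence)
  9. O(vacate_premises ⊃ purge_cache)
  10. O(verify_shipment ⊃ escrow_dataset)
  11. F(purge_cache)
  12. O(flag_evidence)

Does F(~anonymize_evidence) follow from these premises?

F(purge_cache) at premise 11 means O(~purge_cache).
Premise 9 is O(vacate_premises ⊃ purge_cache); contrapositively O(~purge_cache ⊃ ~vacate_premises). Since O(~purge_cache) holds, K gives O(~vacate_premises).
Premise 6, O(~verify_shipment ⊃ vacate_premises), contraposes to O(~vacate_premises ⊃ verify_shipment); with O(~vacate_premises) we get O(verify_shipment).
Applying K to premise 10 (O(verify_shipment ⊃ escrow_dataset)) and O(verify_shipment) yields O(escrow_dataset).
From O(escrow_dataset) and premise 3, O(escrow_dataset ⊃ flag_receipt), we obtain O(flag_receipt).
Premise 1 is O(record_backup ⊃ ~flag_receipt); contrapositively O(flag_receipt ⊃ ~record_backup). Since O(flag_receipt) holds, K gives O(~record_backup).
Premise 2 is O(~record_backup ⊃ ~issue_warning); since O(~record_backup), deontic closure gives O(~issue_warning).
With premise 8, O(~issue_warning ⊃ anonymize_evidence), the K-axiom yields O(anonymize_evidence).
Premises 4, 5, 7, 12 do not contribute to this derivation.
So O(anonymize_evidence) holds, i.e. F(~anonymize_evidence). The claim follows.

Yes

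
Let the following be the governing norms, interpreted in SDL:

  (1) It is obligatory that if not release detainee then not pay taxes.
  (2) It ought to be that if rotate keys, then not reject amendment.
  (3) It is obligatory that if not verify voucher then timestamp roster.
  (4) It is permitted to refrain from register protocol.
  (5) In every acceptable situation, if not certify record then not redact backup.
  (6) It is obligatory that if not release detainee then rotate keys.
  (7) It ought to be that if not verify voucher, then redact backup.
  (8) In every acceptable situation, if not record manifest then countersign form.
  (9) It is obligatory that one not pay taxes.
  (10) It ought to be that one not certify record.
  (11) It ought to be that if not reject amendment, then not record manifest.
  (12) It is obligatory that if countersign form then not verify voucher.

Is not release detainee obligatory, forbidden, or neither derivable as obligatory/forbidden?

Premise 10 gives O(¬certify_record).
Applying K to premise 5 (O(¬certify_record → ¬redact_backup)) and O(¬certify_record) yields O(¬redact_backup).
Premise 7 is O(¬verify_voucher → redact_backup); contrapositively O(¬redact_backup → verify_voucher). Since O(¬redact_backup) holds, K gives O(verify_voucher).
The contrapositive of premise 12 (O(countersign_form → ¬verify_voucher)) is O(verify_voucher → ¬countersign_form), and O(verify_voucher) is already established, so O(¬countersign_form).
The contrapositive of premise 8 (O(¬record_manifest → countersign_form)) is O(¬countersign_form → record_manifest), and O(¬countersign_form) is already established, so O(record_manifest).
The contrapositive of premise 11 (O(¬reject_amendment → ¬record_manifest)) is O(record_manifest → reject_amendment), and O(record_manifest) is already established, so O(reject_amendment).
The contrapositive of premise 2 (O(rotate_keys → ¬reject_amendment)) is O(reject_amendment → ¬rotate_keys), and O(reject_amendment) is already established, so O(¬rotate_keys).
The contrapositive of premise 6 (O(¬release_detainee → rotate_keys)) is O(¬rotate_keys → release_detainee), and O(¬rotate_keys) is already established, so O(release_detainee).
Premises 1, 3, 4, 9 do not contribute to this derivation.
Thus O(release_detainee), which is F(¬release_detainee): ¬release_detainee is forbidden.

Forbidden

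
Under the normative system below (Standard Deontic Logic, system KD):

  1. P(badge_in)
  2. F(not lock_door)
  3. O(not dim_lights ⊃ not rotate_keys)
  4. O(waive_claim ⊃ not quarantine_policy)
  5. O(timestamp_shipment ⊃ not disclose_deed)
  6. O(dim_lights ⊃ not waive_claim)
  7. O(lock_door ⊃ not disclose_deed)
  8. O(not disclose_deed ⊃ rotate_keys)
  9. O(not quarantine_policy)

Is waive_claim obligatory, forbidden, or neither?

F(not lock_door) at premise 2 means O(lock_door).
Premise 7 is O(lock_door ⊃ not disclose_deed); since O(lock_door), deontic closure gives O(not disclose_deed).
Applying K to premise 8 (O(not disclose_deed ⊃ rotate_keys)) and O(not disclose_deed) yields O(rotate_keys).
Premise 3, O(not dim_lights ⊃ not rotate_keys), contraposes to O(rotate_keys ⊃ dim_lights); with O(rotate_keys) we get O(dim_lights).
With premise 6, O(dim_lights ⊃ not waive_claim), the K-axiom yields O(not waive_claim).
Premises 1, 4, 5, 9 do not contribute to this derivation.
Thus O(not waive_claim), which is F(waive_claim): waive_claim is forbidden.

Forbidden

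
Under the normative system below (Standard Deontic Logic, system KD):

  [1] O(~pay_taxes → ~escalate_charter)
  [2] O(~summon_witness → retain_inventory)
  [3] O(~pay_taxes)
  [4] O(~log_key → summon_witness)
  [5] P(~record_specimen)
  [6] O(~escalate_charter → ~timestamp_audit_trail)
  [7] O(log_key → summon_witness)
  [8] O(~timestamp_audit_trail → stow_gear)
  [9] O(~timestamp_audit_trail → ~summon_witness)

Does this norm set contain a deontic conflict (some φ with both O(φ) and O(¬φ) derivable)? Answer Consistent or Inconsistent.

Inconsistent

Premises 4 and 7 cover both cases: O(~log_key → summon_witness) and O(log_key → summon_witness). Since ~log_key ∨ log_key is a tautology, O(summon_witness) follows.
The contrapositive of premise 9 (O(~timestamp_audit_trail → ~summon_witness)) is O(summon_witness → timestamp_audit_trail), and O(summon_witness) is already established, so O(timestamp_audit_trail).
The contrapositive of premise 6 (O(~escalate_charter → ~timestamp_audit_trail)) is O(timestamp_audit_trail → escalate_charter), and O(timestamp_audit_trail) is already established, so O(escalate_charter).
Premise 1 is O(~pay_taxes → ~escalate_charter); contrapositively O(escalate_charter → pay_taxes). Since O(escalate_charter) holds, K gives O(pay_taxes).
However, premise 3 gives O(~pay_taxes).
We now have both O(pay_taxes) and O(~pay_taxes) — pay_taxes is simultaneously obligatory and forbidden, violating the D-axiom.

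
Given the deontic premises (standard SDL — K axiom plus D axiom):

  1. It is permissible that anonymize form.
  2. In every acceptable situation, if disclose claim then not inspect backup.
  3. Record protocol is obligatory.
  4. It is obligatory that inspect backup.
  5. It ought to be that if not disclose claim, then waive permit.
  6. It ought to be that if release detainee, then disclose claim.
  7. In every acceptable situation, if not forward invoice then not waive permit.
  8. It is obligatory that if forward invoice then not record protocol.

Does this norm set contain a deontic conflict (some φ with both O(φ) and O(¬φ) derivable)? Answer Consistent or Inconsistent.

Inconsistent

Premise 3 states O(record_protocol) outright.
Premise 8 is O(forward_invoice → ¬record_protocol); contrapositively O(record_protocol → ¬forward_invoice). Since O(record_protocol) holds, K gives O(¬forward_invoice).
With premise 7, O(¬forward_invoice → ¬waive_permit), the K-axiom yields O(¬waive_permit).
Premise 5 is O(¬disclose_claim → waive_permit); contrapositively O(¬waive_permit → disclose_claim). Since O(¬waive_permit) holds, K gives O(disclose_claim).
Premise 2 is O(disclose_claim → ¬inspect_backup); since O(disclose_claim), deontic closure gives O(¬inspect_backup).
Yet premise 4 states O(inspect_backup).
We now have both O(¬inspect_backup) and O(inspect_backup) — inspect_backup is simultaneously obligatory and forbidden, violating the D-axiom.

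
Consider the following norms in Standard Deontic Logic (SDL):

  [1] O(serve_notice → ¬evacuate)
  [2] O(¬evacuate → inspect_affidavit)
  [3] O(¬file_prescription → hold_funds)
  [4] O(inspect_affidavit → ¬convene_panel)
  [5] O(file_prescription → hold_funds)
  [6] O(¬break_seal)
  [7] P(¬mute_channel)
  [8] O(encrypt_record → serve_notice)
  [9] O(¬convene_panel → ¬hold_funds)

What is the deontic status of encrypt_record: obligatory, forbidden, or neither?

Premises 5 and 3 are O(file_prescription → hold_funds) and O(¬file_prescription → hold_funds); every ideal world satisfies file_prescription or ¬file_prescription, so in either case hold_funds holds — hence O(hold_funds).
Premise 9, O(¬convene_panel → ¬hold_funds), contraposes to O(hold_funds → convene_panel); with O(hold_funds) we get O(convene_panel).
Premise 4, O(inspect_affidavit → ¬convene_panel), contraposes to O(convene_panel → ¬inspect_affidavit); with O(convene_panel) we get O(¬inspect_affidavit).
The contrapositive of premise 2 (O(¬evacuate → inspect_affidavit)) is O(¬inspect_affidavit → evacuate), and O(¬inspect_affidavit) is already established, so O(evacuate).
The contrapositive of premise 1 (O(serve_notice → ¬evacuate)) is O(evacuate → ¬serve_notice), and O(evacuate) is already established, so O(¬serve_notice).
Premise 8 is O(encrypt_record → serve_notice); contrapositively O(¬serve_notice → ¬encrypt_record). Since O(¬serve_notice) holds, K gives O(¬encrypt_record).
Premises 6, 7 do not contribute to this derivation.
Thus O(¬encrypt_record), which is F(encrypt_record): encrypt_record is forbidden.

Forbidden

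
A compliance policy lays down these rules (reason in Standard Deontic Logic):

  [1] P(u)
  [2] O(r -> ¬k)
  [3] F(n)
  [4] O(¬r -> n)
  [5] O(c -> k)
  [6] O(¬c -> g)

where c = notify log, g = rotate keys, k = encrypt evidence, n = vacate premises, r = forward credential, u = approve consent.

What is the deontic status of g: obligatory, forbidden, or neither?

Premise 3 is F(n), i.e. O(¬n).
Premise 4 is O(¬r -> n); contrapositively O(¬n -> r). Since O(¬n) holds, K gives O(r).
From O(r) and premise 2, O(r -> ¬k), we obtain O(¬k).
The contrapositive of premise 5 (O(c -> k)) is O(¬k -> ¬c), and O(¬k) is already established, so O(¬c).
Applying K to premise 6 (O(¬c -> g)) and O(¬c) yields O(g).
Premise 1 does not contribute to this derivation.
Hence g is obligatory.

Obligatory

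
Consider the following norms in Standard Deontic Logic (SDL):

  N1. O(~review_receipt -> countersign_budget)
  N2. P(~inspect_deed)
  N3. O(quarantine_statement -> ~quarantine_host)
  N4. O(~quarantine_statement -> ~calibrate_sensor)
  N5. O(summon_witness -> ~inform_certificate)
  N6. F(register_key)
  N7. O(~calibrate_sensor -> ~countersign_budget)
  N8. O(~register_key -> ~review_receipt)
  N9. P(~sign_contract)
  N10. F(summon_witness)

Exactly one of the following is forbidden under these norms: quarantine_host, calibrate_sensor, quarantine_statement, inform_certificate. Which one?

F(register_key) at premise 6 means O(~register_key).
With premise 8, O(~register_key -> ~review_receipt), the K-axiom yields O(~review_receipt).
With premise 1, O(~review_receipt -> countersign_budget), the K-axiom yields O(countersign_budget).
Premise 7, O(~calibrate_sensor -> ~countersign_budget), contraposes to O(countersign_budget -> calibrate_sensor); with O(countersign_budget) we get O(calibrate_sensor).
Premise 4 is O(~quarantine_statement -> ~calibrate_sensor); contrapositively O(calibrate_sensor -> quarantine_statement). Since O(calibrate_sensor) holds, K gives O(quarantine_statement).
Applying K to premise 3 (O(quarantine_statement -> ~quarantine_host)) and O(quarantine_statement) yields O(~quarantine_host).
So O(~quarantine_host) holds, i.e. quarantine_host is forbidden. None of the other listed options is forbidden under the premises.

quarantine_host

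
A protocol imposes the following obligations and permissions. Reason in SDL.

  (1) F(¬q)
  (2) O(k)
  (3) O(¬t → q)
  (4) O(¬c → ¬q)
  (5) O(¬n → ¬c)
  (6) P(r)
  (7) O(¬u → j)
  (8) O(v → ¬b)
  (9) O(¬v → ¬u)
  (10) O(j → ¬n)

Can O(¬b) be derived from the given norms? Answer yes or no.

Yes

F(¬q) at premise 1 means O(q).
Premise 4, O(¬c → ¬q), contraposes to O(q → c); with O(q) we get O(c).
Premise 5, O(¬n → ¬c), contraposes to O(c → n); with O(c) we get O(n).
The contrapositive of premise 10 (O(j → ¬n)) is O(n → ¬j), and O(n) is already established, so O(¬j).
The contrapositive of premise 7 (O(¬u → j)) is O(¬j → u), and O(¬j) is already established, so O(u).
The contrapositive of premise 9 (O(¬v → ¬u)) is O(u → v), and O(u) is already established, so O(v).
Applying K to premise 8 (O(v → ¬b)) and O(v) yields O(¬b).
Premises 2, 3, 6 do not contribute to this derivation.
So O(¬b) follows.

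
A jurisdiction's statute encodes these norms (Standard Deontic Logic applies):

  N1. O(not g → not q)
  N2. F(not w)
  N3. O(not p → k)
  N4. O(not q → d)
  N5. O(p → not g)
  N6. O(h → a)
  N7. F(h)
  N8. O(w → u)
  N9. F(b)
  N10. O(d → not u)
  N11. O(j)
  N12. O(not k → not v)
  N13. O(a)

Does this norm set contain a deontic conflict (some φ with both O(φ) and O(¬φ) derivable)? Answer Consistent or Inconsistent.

Consistent

Premise 6 is O(h → a); even if O(a) held, inferring O(h) would be affirming the consequent — invalid.
So O(h) is not derivable, and the apparent clash with O(not h) does not arise.
A world satisfying every obligation exists (e.g. a=true, b=false, d=false, g=true, h=false, j=true, k=true, p=false, q=true, u=true, v=false, w=true); no atom is both obligatory and forbidden, so the set is consistent.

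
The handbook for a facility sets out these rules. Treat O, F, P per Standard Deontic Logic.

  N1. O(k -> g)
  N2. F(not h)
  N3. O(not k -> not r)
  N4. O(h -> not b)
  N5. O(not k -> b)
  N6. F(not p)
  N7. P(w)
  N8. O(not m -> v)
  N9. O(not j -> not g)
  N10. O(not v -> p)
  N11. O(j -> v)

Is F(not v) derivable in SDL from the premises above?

Premise 2 is F(not h), i.e. O(h).
Applying K to premise 4 (O(h -> not b)) and O(h) yields O(not b).
Premise 5 is O(not k -> b); contrapositively O(not b -> k). Since O(not b) holds, K gives O(k).
Premise 1 is O(k -> g); since O(k), deontic closure gives O(g).
The contrapositive of premise 9 (O(not j -> not g)) is O(g -> j), and O(g) is already established, so O(j).
With premise 11, O(j -> v), the K-axiom yields O(v).
Premises 3, 6, 7, 8, 10 do not contribute to this derivation.
So O(v) holds, i.e. F(not v). The claim follows.

Yes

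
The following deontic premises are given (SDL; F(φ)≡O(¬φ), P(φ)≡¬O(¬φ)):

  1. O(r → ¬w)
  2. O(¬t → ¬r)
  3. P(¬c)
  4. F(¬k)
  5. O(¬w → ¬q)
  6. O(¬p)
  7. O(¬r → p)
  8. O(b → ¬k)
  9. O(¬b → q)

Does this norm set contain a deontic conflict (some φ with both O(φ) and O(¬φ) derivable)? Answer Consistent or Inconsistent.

Premise 4, F(¬k), is equivalent to O(k).
Premise 8, O(b → ¬k), contraposes to O(k → ¬b); with O(k) we get O(¬b).
From O(¬b) and premise 9, O(¬b → q), we obtain O(q).
Premise 5, O(¬w → ¬q), contraposes to O(q → w); with O(q) we get O(w).
The contrapositive of premise 1 (O(r → ¬w)) is O(w → ¬r), and O(w) is already established, so O(¬r).
With premise 7, O(¬r → p), the K-axiom yields O(p).
However, premise 6 gives O(¬p).
We now have both O(p) and O(¬p) — p is simultaneously obligatory and forbidden, violating the D-axiom.

Inconsistent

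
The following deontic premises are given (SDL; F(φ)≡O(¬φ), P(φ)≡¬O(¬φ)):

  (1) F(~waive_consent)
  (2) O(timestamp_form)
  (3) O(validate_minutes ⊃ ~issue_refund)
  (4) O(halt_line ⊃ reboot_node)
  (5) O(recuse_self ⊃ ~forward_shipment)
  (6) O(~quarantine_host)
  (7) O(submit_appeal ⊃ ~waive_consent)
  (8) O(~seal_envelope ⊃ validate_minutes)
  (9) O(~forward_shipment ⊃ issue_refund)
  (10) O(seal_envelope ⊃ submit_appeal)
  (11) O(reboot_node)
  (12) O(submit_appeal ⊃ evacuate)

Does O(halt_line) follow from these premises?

Premise 4 is O(halt_line ⊃ reboot_node); even if O(reboot_node) held, inferring O(halt_line) would be affirming the consequent — invalid.
No other premise forces O(halt_line). An ideal world satisfying every premise can still have halt_line false, so O(halt_line) is not derivable.

No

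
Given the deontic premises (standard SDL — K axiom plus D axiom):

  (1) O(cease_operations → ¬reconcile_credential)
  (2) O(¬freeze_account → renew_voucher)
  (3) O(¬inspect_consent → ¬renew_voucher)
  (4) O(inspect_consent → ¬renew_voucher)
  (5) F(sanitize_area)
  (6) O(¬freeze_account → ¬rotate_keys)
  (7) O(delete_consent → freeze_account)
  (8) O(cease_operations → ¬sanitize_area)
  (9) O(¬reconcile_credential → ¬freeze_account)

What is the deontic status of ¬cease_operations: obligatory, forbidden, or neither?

Premises 4 and 3 cover both cases: O(inspect_consent → ¬renew_voucher) and O(¬inspect_consent → ¬renew_voucher). Since inspect_consent ∨ ¬inspect_consent is a tautology, O(¬renew_voucher) follows.
The contrapositive of premise 2 (O(¬freeze_account → renew_voucher)) is O(¬renew_voucher → freeze_account), and O(¬renew_voucher) is already established, so O(freeze_account).
The contrapositive of premise 9 (O(¬reconcile_credential → ¬freeze_account)) is O(freeze_account → reconcile_credential), and O(freeze_account) is already established, so O(reconcile_credential).
The contrapositive of premise 1 (O(cease_operations → ¬reconcile_credential)) is O(reconcile_credential → ¬cease_operations), and O(reconcile_credential) is already established, so O(¬cease_operations).
Premises 5, 6, 7, 8 do not contribute to this derivation.
Hence ¬cease_operations is obligatory.

Obligatory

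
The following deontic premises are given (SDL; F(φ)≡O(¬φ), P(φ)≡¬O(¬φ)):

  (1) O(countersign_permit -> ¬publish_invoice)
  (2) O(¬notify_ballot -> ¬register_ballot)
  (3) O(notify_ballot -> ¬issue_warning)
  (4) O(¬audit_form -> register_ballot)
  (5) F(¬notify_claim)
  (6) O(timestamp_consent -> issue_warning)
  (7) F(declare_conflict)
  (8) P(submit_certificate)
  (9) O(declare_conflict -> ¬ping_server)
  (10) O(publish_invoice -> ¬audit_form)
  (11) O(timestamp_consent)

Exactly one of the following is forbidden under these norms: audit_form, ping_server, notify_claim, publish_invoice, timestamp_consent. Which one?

publish_invoice

Premise 11 gives O(timestamp_consent).
Applying K to premise 6 (O(timestamp_consent -> issue_warning)) and O(timestamp_consent) yields O(issue_warning).
Premise 3 is O(notify_ballot -> ¬issue_warning); contrapositively O(issue_warning -> ¬notify_ballot). Since O(issue_warning) holds, K gives O(¬notify_ballot).
Applying K to premise 2 (O(¬notify_ballot -> ¬register_ballot)) and O(¬notify_ballot) yields O(¬register_ballot).
Premise 4, O(¬audit_form -> register_ballot), contraposes to O(¬register_ballot -> audit_form); with O(¬register_ballot) we get O(audit_form).
The contrapositive of premise 10 (O(publish_invoice -> ¬audit_form)) is O(audit_form -> ¬publish_invoice), and O(audit_form) is already established, so O(¬publish_invoice).
So O(¬publish_invoice) holds, i.e. publish_invoice is forbidden. None of the other listed options is forbidden under the premises.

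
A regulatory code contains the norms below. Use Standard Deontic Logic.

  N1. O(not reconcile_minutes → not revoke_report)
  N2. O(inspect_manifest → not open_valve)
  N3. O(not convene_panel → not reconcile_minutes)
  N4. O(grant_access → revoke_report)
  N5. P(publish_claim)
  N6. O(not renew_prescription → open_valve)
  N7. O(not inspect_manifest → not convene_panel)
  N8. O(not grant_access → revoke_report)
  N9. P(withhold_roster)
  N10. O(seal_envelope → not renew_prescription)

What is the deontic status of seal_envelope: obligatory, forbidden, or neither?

Forbidden

Premises 8 and 4 cover both cases: O(not grant_access → revoke_report) and O(grant_access → revoke_report). Since not grant_access ∨ grant_access is a tautology, O(revoke_report) follows.
The contrapositive of premise 1 (O(not reconcile_minutes → not revoke_report)) is O(revoke_report → reconcile_minutes), and O(revoke_report) is already established, so O(reconcile_minutes).
Premise 3, O(not convene_panel → not reconcile_minutes), contraposes to O(reconcile_minutes → convene_panel); with O(reconcile_minutes) we get O(convene_panel).
Premise 7, O(not inspect_manifest → not convene_panel), contraposes to O(convene_panel → inspect_manifest); with O(convene_panel) we get O(inspect_manifest).
Applying K to premise 2 (O(inspect_manifest → not open_valve)) and O(inspect_manifest) yields O(not open_valve).
The contrapositive of premise 6 (O(not renew_prescription → open_valve)) is O(not open_valve → renew_prescription), and O(not open_valve) is already established, so O(renew_prescription).
Premise 10 is O(seal_envelope → not renew_prescription); contrapositively O(renew_prescription → not seal_envelope). Since O(renew_prescription) holds, K gives O(not seal_envelope).
Premises 5, 9 do not contribute to this derivation.
Thus O(not seal_envelope), which is F(seal_envelope): seal_envelope is forbidden.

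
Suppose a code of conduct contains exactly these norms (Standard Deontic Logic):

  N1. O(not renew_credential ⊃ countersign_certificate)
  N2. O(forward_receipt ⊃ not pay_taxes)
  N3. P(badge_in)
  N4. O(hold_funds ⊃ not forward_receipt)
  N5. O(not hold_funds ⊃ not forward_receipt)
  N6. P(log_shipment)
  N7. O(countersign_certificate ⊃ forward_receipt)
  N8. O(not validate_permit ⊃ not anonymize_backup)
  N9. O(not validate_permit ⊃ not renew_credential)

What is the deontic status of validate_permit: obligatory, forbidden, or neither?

Obligatory

Premises 4 and 5 cover both cases: O(hold_funds ⊃ not forward_receipt) and O(not hold_funds ⊃ not forward_receipt). Since hold_funds ∨ not hold_funds is a tautology, O(not forward_receipt) follows.
Premise 7, O(countersign_certificate ⊃ forward_receipt), contraposes to O(not forward_receipt ⊃ not countersign_certificate); with O(not forward_receipt) we get O(not countersign_certificate).
Premise 1 is O(not renew_credential ⊃ countersign_certificate); contrapositively O(not countersign_certificate ⊃ renew_credential). Since O(not countersign_certificate) holds, K gives O(renew_credential).
The contrapositive of premise 9 (O(not validate_permit ⊃ not renew_credential)) is O(renew_credential ⊃ validate_permit), and O(renew_credential) is already established, so O(validate_permit).
Premises 2, 3, 6, 8 do not contribute to this derivation.
Hence validate_permit is obligatory.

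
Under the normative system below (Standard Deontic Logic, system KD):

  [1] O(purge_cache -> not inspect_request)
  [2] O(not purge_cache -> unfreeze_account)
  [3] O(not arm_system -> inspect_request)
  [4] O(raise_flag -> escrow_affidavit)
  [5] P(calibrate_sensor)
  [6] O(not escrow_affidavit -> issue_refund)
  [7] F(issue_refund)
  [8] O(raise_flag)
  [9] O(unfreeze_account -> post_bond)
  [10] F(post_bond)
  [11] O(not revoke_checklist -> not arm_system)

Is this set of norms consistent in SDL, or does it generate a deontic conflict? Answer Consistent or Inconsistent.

Premise 6 is O(not escrow_affidavit -> issue_refund), but O(not escrow_affidavit) is not derivable from the premises, so it does not yield O(issue_refund).
So O(issue_refund) is not derivable, and the apparent clash with O(not issue_refund) does not arise.
A world satisfying every obligation exists (e.g. arm_system=true, calibrate_sensor=false, escrow_affidavit=true, inspect_request=false, issue_refund=false, post_bond=false, purge_cache=true, raise_flag=true, revoke_checklist=true, unfreeze_account=false); no atom is both obligatory and forbidden, so the set is consistent.

Consistent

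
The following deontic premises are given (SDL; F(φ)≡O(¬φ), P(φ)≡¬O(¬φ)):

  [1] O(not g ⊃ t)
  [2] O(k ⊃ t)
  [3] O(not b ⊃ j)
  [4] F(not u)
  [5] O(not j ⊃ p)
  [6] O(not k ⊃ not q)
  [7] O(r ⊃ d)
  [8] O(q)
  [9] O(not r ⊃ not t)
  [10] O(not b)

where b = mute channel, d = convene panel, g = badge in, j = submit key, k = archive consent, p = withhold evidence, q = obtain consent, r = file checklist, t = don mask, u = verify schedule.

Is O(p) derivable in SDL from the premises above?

No

Premise 5 is O(not j ⊃ p), but O(not j) is not derivable from the premises, so it does not yield O(p).
No other premise forces O(p). An ideal world satisfying every premise can still have p false, so O(p) is not derivable.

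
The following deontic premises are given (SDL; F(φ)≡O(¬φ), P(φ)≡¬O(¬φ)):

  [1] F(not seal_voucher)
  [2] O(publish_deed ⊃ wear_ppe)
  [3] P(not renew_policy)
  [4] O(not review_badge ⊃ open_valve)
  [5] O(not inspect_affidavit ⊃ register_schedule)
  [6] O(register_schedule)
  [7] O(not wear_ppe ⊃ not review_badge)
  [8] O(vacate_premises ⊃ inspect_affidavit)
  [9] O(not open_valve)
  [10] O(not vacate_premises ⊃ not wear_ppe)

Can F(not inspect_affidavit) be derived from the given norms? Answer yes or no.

Yes

Premise 9 states O(not open_valve) outright.
Premise 4 is O(not review_badge ⊃ open_valve); contrapositively O(not open_valve ⊃ review_badge). Since O(not open_valve) holds, K gives O(review_badge).
Premise 7, O(not wear_ppe ⊃ not review_badge), contraposes to O(review_badge ⊃ wear_ppe); with O(review_badge) we get O(wear_ppe).
Premise 10 is O(not vacate_premises ⊃ not wear_ppe); contrapositively O(wear_ppe ⊃ vacate_premises). Since O(wear_ppe) holds, K gives O(vacate_premises).
Premise 8 is O(vacate_premises ⊃ inspect_affidavit); since O(vacate_premises), deontic closure gives O(inspect_affidavit).
Premises 1, 2, 3, 5, 6 do not contribute to this derivation.
So O(inspect_affidavit) holds, i.e. F(not inspect_affidavit). The claim follows.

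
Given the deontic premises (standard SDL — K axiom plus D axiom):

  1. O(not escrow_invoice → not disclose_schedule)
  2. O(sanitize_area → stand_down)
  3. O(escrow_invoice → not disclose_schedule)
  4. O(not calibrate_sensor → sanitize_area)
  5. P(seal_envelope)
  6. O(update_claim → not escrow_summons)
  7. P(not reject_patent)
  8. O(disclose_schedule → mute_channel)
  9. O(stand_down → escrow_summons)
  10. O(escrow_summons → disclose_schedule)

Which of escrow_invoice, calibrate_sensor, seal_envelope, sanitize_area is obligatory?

By case analysis on not escrow_invoice: premise 1 gives O(not escrow_invoice → not disclose_schedule) and premise 3 gives O(escrow_invoice → not disclose_schedule), so O(not disclose_schedule) either way.
Premise 10, O(escrow_summons → disclose_schedule), contraposes to O(not disclose_schedule → not escrow_summons); with O(not disclose_schedule) we get O(not escrow_summons).
The contrapositive of premise 9 (O(stand_down → escrow_summons)) is O(not escrow_summons → not stand_down), and O(not escrow_summons) is already established, so O(not stand_down).
Premise 2 is O(sanitize_area → stand_down); contrapositively O(not stand_down → not sanitize_area). Since O(not stand_down) holds, K gives O(not sanitize_area).
Premise 4 is O(not calibrate_sensor → sanitize_area); contrapositively O(not sanitize_area → calibrate_sensor). Since O(not sanitize_area) holds, K gives O(calibrate_sensor).
So O(calibrate_sensor) holds — calibrate_sensor is obligatory. None of the other listed options is made obligatory by any chain of premises.

calibrate_sensor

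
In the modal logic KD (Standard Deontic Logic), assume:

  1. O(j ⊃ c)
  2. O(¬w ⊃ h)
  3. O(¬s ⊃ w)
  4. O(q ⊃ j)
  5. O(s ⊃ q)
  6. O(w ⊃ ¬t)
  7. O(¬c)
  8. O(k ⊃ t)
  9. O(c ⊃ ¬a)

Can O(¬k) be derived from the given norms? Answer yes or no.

Premise 7 states O(¬c) outright.
Premise 1 is O(j ⊃ c); contrapositively O(¬c ⊃ ¬j). Since O(¬c) holds, K gives O(¬j).
Premise 4 is O(q ⊃ j); contrapositively O(¬j ⊃ ¬q). Since O(¬j) holds, K gives O(¬q).
Premise 5 is O(s ⊃ q); contrapositively O(¬q ⊃ ¬s). Since O(¬q) holds, K gives O(¬s).
From O(¬s) and premise 3, O(¬s ⊃ w), we obtain O(w).
Applying K to premise 6 (O(w ⊃ ¬t)) and O(w) yields O(¬t).
Premise 8, O(k ⊃ t), contraposes to O(¬t ⊃ ¬k); with O(¬t) we get O(¬k).
Premises 2, 9 do not contribute to this derivation.
So O(¬k) follows.

Yes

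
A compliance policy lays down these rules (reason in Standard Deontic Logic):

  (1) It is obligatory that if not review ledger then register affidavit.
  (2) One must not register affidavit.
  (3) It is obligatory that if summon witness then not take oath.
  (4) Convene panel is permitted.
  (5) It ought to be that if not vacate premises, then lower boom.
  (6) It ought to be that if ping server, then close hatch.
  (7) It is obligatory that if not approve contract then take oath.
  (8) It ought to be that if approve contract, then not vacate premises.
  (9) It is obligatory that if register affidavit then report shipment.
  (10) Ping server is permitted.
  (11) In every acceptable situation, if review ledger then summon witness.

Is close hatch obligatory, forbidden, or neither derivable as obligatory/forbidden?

Neither

Premise 6 is O(ping_server → close_hatch), but O(ping_server) is not derivable from the premises (the permission P(ping_server) asserts only ¬O(¬ping_server), not O(ping_server)), so it does not yield O(close_hatch).
No premise or chain of K-axiom applications forces O(close_hatch), and none forces O(¬close_hatch). So close_hatch is neither obligatory nor forbidden under these norms.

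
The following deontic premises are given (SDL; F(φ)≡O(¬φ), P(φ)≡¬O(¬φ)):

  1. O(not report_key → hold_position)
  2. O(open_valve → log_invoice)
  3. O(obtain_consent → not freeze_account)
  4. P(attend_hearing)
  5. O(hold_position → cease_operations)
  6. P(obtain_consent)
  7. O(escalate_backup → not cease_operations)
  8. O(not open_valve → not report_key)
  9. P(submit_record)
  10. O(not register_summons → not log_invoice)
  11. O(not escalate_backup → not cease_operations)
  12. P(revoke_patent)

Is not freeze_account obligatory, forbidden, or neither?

Premise 3 is O(obtain_consent → not freeze_account), but O(obtain_consent) is not derivable from the premises (the permission P(obtain_consent) asserts only not O(not obtain_consent), not O(obtain_consent)), so it does not yield O(not freeze_account).
No premise or chain of K-axiom applications forces O(not freeze_account), and none forces O(freeze_account). So not freeze_account is neither obligatory nor forbidden under these norms.

Neither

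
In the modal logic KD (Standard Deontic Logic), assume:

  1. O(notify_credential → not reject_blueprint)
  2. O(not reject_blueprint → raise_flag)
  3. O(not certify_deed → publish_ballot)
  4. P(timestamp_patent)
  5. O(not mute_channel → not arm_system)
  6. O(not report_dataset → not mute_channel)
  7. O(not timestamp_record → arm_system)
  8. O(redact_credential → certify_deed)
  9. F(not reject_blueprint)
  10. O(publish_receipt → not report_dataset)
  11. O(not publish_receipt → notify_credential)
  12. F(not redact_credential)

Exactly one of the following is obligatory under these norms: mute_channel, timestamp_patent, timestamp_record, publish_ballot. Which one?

F(not reject_blueprint) at premise 9 means O(reject_blueprint).
Premise 1 is O(notify_credential → not reject_blueprint); contrapositively O(reject_blueprint → not notify_credential). Since O(reject_blueprint) holds, K gives O(not notify_credential).
The contrapositive of premise 11 (O(not publish_receipt → notify_credential)) is O(not notify_credential → publish_receipt), and O(not notify_credential) is already established, so O(publish_receipt).
From O(publish_receipt) and premise 10, O(publish_receipt → not report_dataset), we obtain O(not report_dataset).
With premise 6, O(not report_dataset → not mute_channel), the K-axiom yields O(not mute_channel).
With premise 5, O(not mute_channel → not arm_system), the K-axiom yields O(not arm_system).
Premise 7, O(not timestamp_record → arm_system), contraposes to O(not arm_system → timestamp_record); with O(not arm_system) we get O(timestamp_record).
So O(timestamp_record) holds — timestamp_record is obligatory. None of the other listed options is made obligatory by any chain of premises.

timestamp_record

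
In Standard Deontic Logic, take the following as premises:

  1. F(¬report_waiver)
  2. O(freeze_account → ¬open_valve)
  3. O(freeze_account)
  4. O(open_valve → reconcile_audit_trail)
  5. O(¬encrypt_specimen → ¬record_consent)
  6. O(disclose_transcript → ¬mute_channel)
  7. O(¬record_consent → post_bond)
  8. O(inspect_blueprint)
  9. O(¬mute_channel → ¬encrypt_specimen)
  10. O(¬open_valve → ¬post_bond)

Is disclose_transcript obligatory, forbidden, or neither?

Forbidden

Premise 3 gives O(freeze_account).
Premise 2 is O(freeze_account → ¬open_valve); since O(freeze_account), deontic closure gives O(¬open_valve).
With premise 10, O(¬open_valve → ¬post_bond), the K-axiom yields O(¬post_bond).
Premise 7 is O(¬record_consent → post_bond); contrapositively O(¬post_bond → record_consent). Since O(¬post_bond) holds, K gives O(record_consent).
Premise 5, O(¬encrypt_specimen → ¬record_consent), contraposes to O(record_consent → encrypt_specimen); with O(record_consent) we get O(encrypt_specimen).
Premise 9 is O(¬mute_channel → ¬encrypt_specimen); contrapositively O(encrypt_specimen → mute_channel). Since O(encrypt_specimen) holds, K gives O(mute_channel).
The contrapositive of premise 6 (O(disclose_transcript → ¬mute_channel)) is O(mute_channel → ¬disclose_transcript), and O(mute_channel) is already established, so O(¬disclose_transcript).
Premises 1, 4, 8 do not contribute to this derivation.
Thus O(¬disclose_transcript), which is F(disclose_transcript): disclose_transcript is forbidden.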